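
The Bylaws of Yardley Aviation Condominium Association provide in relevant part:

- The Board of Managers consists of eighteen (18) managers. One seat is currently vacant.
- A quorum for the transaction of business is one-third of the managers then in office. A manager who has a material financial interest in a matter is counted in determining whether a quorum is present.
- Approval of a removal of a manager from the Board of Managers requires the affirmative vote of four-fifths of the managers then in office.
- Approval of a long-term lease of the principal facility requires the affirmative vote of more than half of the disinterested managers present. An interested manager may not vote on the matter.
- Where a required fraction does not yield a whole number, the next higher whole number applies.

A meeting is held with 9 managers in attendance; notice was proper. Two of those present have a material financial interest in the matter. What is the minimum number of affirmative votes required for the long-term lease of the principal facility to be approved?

4

The long-term lease of the principal facility requires a majority of the disinterested managers present (9 − 2 = 7).
A majority of 7 is 4.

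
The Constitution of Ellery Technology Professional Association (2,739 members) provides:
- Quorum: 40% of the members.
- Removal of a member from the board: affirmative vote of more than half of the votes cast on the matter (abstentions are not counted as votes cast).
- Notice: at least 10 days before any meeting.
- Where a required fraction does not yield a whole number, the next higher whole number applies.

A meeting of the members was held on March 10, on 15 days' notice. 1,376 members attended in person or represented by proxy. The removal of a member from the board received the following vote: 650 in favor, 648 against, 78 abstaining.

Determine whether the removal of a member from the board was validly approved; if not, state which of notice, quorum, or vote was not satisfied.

Notice: 15 days given; 10 required. Satisfied.
Quorum: 40% of 2,739 = 1,095.60, rounded up to 1,096; 1,376 present. Satisfied.
Vote: requires a majority of the votes cast (1,376 − 78 abstaining = 1,298); a majority of 1298 is 650, so 650 needed; 650 in favor. Satisfied.

Valid — all requirements satisfied.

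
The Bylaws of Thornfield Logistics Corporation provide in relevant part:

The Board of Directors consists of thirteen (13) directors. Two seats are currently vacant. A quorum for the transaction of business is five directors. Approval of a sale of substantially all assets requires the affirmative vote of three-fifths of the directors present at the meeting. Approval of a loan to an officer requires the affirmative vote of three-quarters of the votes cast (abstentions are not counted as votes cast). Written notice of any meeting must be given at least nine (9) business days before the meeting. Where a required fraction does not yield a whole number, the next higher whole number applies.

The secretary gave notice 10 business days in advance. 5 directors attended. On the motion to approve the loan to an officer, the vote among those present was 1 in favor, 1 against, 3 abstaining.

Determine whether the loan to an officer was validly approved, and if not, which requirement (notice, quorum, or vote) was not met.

Notice: 10 business days given; 9 required (10 ≥ 9). Satisfied.
Quorum: 5 present; quorum is 5. Satisfied.
Vote: the loan to an officer requires three-fourths of the votes cast (5 present − 3 abstaining = 2). 3/4 of 2 = 1.50, rounded up to 2, so 2 affirmative votes are needed; 1 voted in favor. Not satisfied.

Invalid — vote requirement not satisfied.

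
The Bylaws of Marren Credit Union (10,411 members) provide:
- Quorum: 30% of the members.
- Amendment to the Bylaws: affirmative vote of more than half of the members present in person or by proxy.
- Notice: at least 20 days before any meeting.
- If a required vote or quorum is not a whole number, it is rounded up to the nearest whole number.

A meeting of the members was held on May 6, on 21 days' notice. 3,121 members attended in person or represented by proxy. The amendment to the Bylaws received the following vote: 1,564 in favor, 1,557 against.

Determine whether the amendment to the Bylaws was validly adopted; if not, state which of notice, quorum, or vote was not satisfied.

Invalid — quorum requirement not satisfied.

Notice: 21 days given; 20 required. Satisfied.
Quorum: 30% of 10,411 = 3,123.30, rounded up to 3,124; 3,121 present. Not satisfied.
Vote: requires a majority of those present (3,121); a majority of 3121 is 1561, so 1,561 needed; 1,564 in favor. Satisfied.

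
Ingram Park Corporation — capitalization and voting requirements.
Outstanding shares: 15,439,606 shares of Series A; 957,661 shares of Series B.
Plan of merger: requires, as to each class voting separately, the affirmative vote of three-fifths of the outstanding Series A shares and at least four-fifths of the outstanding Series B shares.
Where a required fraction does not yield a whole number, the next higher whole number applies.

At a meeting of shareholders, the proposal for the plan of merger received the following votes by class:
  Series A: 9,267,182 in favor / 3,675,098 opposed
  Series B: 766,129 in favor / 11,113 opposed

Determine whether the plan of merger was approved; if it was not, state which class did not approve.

Approved — every class gave the required vote.

Series A: 3/5 of 15439606 = 9263763.60, rounded up to 9263764; 9,263,764 required, 9,267,182 in favor — approved.
Series B: 4/5 of 957661 = 766128.80, rounded up to 766129; 766,129 required, 766,129 in favor — approved.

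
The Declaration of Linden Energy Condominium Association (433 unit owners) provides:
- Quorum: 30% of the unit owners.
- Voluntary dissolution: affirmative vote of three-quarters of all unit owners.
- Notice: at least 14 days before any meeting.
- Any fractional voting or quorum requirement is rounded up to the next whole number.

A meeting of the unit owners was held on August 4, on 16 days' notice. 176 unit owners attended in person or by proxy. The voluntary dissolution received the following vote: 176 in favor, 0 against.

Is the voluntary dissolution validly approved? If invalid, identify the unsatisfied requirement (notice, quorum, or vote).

Invalid — vote requirement not satisfied.

Notice: 16 days given; 14 required. Satisfied.
Quorum: 30% of 433 = 129.90, rounded up to 130; 176 present. Satisfied.
Vote: requires three-fourths of all unit owners (433); 3/4 of 433 = 324.75, rounded up to 325, so 325 needed; 176 in favor. Not satisfied.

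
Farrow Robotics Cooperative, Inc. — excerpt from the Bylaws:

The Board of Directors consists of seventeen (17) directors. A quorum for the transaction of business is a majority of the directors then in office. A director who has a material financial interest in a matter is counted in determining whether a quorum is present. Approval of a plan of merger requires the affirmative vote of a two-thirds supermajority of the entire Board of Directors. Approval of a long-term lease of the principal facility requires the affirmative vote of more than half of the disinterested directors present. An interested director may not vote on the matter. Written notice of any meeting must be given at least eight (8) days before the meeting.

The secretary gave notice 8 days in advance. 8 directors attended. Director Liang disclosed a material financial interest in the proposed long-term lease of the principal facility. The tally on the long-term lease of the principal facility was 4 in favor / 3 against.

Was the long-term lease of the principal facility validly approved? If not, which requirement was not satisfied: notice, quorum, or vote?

Invalid — quorum requirement not satisfied.

Notice: 8 days given; 8 required (8 ≥ 8). Satisfied.
Quorum: 8 present (interested directors count toward quorum); quorum is 9. Not satisfied.
Vote: the long-term lease of the principal facility requires a majority of the disinterested directors present (8 − 1 = 7). A majority of 7 is 4, so 4 affirmative votes are needed; 4 voted in favor. Satisfied. (Moot — without a quorum no business can be validly transacted.)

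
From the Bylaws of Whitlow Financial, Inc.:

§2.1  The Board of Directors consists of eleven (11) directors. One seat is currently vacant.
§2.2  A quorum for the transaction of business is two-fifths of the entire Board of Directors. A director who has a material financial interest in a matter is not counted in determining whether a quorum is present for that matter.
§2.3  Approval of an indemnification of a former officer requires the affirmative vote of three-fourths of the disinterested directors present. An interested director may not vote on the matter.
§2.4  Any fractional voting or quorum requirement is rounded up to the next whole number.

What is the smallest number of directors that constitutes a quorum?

5

2/5 of 11 = 4.40, rounded up to 5.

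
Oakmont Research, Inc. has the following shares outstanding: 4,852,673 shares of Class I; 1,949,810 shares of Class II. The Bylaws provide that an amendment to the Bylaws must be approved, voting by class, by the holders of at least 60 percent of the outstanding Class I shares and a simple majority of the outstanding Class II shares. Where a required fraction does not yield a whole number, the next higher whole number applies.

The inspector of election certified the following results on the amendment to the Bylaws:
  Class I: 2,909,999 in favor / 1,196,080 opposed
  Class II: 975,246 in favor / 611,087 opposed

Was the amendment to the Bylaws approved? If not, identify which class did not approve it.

Class I: 3/5 of 4852673 = 2911603.80, rounded up to 2911604; 2,911,604 required, 2,909,999 in favor — not approved.
Class II: a majority of 1949810 is 974906; 974,906 required, 975,246 in favor — approved.

Not approved — the Class I shares did not give the required vote.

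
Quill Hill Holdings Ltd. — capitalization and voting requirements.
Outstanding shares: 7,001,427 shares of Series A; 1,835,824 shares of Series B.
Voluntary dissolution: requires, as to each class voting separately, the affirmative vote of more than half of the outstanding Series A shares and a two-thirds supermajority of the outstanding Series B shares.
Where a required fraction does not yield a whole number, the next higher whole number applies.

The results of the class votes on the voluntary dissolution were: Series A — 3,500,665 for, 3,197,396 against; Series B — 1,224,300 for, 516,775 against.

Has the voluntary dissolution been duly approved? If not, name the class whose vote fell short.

Series A: a majority of 7001427 is 3500714; 3,500,714 required, 3,500,665 in favor — not approved.
Series B: 2/3 of 1835824 = 1223882.67, rounded up to 1223883; 1,223,883 required, 1,224,300 in favor — approved.

Not approved — the Series A shares did not give the required vote.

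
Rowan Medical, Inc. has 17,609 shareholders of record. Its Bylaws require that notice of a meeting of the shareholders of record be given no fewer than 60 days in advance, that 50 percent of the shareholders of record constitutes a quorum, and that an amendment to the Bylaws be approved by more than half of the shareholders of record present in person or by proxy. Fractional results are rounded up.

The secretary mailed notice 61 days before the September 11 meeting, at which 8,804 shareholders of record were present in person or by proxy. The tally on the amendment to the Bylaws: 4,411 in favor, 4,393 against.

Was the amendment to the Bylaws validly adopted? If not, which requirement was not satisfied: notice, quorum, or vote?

Invalid — quorum requirement not satisfied.

Notice: 61 days given; 60 required. Satisfied.
Quorum: 50% of 17,609 = 8,804.50, rounded up to 8,805; 8,804 present. Not satisfied.
Vote: requires a majority of those present (8,804); a majority of 8804 is 4403, so 4,403 needed; 4,411 in favor. Satisfied.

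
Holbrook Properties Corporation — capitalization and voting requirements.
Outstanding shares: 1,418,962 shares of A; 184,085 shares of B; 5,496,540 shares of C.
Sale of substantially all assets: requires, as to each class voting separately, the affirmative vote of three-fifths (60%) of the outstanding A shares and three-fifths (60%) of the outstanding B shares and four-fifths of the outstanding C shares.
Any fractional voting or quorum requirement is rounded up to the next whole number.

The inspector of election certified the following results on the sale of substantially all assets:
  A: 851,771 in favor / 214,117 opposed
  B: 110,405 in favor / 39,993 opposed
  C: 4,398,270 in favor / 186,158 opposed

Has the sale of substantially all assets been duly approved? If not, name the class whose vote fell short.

A: 3/5 of 1418962 = 851377.20, rounded up to 851378; 851,378 required, 851,771 in favor — approved.
B: 3/5 of 184085 = 110451; 110,451 required, 110,405 in favor — not approved.
C: 4/5 of 5496540 = 4397232; 4,397,232 required, 4,398,270 in favor — approved.

Not approved — the B shares did not give the required vote.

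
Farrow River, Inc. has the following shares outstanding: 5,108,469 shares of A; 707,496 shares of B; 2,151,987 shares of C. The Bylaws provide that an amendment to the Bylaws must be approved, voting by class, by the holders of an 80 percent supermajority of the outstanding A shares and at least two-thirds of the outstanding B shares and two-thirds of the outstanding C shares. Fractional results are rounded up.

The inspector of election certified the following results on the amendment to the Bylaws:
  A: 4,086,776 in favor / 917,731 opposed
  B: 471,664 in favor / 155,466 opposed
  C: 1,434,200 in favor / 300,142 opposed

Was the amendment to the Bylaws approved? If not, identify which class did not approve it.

Not approved — the C shares did not give the required vote.

A: 4/5 of 5108469 = 4086775.20, rounded up to 4086776; 4,086,776 required, 4,086,776 in favor — approved.
B: 2/3 of 707496 = 471664; 471,664 required, 471,664 in favor — approved.
C: 2/3 of 2151987 = 1434658; 1,434,658 required, 1,434,200 in favor — not approved.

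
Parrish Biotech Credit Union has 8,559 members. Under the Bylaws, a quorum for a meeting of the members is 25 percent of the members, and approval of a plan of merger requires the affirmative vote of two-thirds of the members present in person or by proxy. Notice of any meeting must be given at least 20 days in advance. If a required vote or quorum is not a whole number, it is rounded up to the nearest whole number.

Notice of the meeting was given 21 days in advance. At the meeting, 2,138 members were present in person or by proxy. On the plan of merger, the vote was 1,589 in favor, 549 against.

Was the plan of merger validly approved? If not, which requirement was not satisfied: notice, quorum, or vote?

Notice: 21 days given; 20 required. Satisfied.
Quorum: 25% of 8,559 = 2,139.75, rounded up to 2,140; 2,138 present. Not satisfied.
Vote: requires two-thirds of those present (2,138); 2/3 of 2138 = 1425.33, rounded up to 1426, so 1,426 needed; 1,589 in favor. Satisfied.

Invalid — quorum requirement not satisfied.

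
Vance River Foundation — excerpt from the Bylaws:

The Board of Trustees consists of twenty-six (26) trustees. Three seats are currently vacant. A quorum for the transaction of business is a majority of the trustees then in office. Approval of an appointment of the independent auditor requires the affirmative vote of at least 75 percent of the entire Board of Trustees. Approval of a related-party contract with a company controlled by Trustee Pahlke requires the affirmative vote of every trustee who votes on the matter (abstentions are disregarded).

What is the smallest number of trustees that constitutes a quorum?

A majority of 23 is 12.

12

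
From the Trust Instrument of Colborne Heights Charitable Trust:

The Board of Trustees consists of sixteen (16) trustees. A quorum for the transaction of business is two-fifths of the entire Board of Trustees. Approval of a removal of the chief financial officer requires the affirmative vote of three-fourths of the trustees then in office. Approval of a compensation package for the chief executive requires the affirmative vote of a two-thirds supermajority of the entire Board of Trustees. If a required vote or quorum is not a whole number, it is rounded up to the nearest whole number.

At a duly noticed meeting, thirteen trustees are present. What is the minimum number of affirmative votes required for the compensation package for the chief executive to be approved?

11

The compensation package for the chief executive requires two-thirds of the entire Board of Trustees (16).
2/3 of 16 = 10.67, rounded up to 11.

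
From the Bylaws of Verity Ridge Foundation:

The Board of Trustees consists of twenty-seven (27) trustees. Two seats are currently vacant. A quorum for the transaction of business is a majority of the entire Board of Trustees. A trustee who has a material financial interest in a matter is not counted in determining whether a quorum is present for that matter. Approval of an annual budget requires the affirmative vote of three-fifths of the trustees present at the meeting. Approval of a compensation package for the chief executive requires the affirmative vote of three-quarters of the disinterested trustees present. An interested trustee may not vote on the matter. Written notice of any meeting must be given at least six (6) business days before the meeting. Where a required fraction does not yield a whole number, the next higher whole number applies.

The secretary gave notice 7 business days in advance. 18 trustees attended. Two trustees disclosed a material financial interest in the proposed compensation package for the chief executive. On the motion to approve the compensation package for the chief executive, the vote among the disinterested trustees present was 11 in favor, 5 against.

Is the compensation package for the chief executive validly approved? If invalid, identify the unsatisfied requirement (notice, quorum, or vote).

Invalid — vote requirement not satisfied.

Notice: 7 business days given; 6 required (7 ≥ 6). Satisfied.
Quorum: 18 present, but the 2 interested trustees do not count, leaving 16. Quorum is 14. Satisfied.
Vote: the compensation package for the chief executive requires three-fourths of the disinterested trustees present (18 − 2 = 16). 3/4 of 16 = 12, so 12 affirmative votes are needed; 11 voted in favor. Not satisfied.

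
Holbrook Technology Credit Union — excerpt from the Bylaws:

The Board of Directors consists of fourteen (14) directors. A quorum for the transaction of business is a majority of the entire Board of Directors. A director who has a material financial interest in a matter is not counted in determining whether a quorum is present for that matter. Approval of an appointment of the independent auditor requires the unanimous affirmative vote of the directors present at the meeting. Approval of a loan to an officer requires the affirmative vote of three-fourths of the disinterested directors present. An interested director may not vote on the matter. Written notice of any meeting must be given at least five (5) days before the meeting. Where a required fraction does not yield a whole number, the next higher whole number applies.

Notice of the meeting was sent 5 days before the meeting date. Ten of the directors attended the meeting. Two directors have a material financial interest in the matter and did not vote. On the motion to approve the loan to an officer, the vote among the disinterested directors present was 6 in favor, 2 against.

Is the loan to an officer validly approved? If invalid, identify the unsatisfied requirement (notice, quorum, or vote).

Notice: 5 days given; 5 required (5 ≥ 5). Satisfied.
Quorum: 10 present, but the 2 interested directors do not count, leaving 8. Quorum is 8. Satisfied.
Vote: the loan to an officer requires three-fourths of the disinterested directors present (10 − 2 = 8). 3/4 of 8 = 6, so 6 affirmative votes are needed; 6 voted in favor. Satisfied.

Valid — all requirements satisfied.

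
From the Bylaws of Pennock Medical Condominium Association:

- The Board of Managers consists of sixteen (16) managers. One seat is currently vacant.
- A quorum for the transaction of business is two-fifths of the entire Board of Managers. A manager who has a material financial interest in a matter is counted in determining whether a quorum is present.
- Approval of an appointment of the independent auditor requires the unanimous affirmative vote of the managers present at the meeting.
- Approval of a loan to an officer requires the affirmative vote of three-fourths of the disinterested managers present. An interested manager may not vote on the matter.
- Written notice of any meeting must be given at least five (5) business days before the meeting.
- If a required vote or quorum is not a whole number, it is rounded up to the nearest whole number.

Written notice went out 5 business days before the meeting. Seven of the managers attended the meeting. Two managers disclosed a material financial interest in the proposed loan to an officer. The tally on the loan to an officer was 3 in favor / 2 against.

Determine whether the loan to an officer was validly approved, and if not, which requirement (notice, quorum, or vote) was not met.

Invalid — vote requirement not satisfied.

Notice: 5 business days given; 5 required (5 ≥ 5). Satisfied.
Quorum: 7 present (interested managers count toward quorum); quorum is 7. Satisfied.
Vote: the loan to an officer requires three-fourths of the disinterested managers present (7 − 2 = 5). 3/4 of 5 = 3.75, rounded up to 4, so 4 affirmative votes are needed; 3 voted in favor. Not satisfied.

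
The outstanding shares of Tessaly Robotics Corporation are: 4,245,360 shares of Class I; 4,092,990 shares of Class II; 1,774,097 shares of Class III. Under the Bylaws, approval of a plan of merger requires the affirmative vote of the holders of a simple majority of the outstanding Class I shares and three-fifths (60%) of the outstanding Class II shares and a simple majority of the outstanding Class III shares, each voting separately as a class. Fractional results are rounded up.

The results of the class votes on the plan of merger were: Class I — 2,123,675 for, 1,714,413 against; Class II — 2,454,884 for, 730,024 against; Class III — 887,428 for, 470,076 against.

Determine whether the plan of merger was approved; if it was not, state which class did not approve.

Class I: a majority of 4245360 is 2122681; 2,122,681 required, 2,123,675 in favor — approved.
Class II: 3/5 of 4092990 = 2455794; 2,455,794 required, 2,454,884 in favor — not approved.
Class III: a majority of 1774097 is 887049; 887,049 required, 887,428 in favor — approved.

Not approved — the Class II shares did not give the required vote.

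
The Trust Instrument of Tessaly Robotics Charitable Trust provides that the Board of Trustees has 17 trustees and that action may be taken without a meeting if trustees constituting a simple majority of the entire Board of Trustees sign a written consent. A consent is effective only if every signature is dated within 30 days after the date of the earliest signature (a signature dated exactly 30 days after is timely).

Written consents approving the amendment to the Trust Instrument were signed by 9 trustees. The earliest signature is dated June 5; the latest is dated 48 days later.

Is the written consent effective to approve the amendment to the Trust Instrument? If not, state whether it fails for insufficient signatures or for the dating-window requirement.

Signatures required: a simple majority of 17 — a majority of 17 is 9, so 9 needed; 9 signed. Sufficient.
Dating window: the latest signature is 48 days after the earliest; the limit is 30 days. Outside the window.

Not effective — dating-window requirement not satisfied.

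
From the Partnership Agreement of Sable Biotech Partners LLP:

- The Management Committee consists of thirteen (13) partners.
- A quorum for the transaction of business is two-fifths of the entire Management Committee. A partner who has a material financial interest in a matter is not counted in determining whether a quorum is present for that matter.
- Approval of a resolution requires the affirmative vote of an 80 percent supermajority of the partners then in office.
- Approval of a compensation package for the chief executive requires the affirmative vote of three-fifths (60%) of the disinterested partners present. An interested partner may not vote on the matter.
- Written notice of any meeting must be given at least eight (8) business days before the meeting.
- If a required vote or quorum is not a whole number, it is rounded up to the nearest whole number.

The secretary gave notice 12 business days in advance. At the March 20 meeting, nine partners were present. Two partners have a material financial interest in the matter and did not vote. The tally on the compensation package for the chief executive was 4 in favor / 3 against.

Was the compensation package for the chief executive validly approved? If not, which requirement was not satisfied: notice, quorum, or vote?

Invalid — vote requirement not satisfied.

Notice: 12 business days given; 8 required (12 ≥ 8). Satisfied.
Quorum: 9 present, but the 2 interested partners do not count, leaving 7. Quorum is 6. Satisfied.
Vote: the compensation package for the chief executive requires three-fifths of the disinterested partners present (9 − 2 = 7). 3/5 of 7 = 4.20, rounded up to 5, so 5 affirmative votes are needed; 4 voted in favor. Not satisfied.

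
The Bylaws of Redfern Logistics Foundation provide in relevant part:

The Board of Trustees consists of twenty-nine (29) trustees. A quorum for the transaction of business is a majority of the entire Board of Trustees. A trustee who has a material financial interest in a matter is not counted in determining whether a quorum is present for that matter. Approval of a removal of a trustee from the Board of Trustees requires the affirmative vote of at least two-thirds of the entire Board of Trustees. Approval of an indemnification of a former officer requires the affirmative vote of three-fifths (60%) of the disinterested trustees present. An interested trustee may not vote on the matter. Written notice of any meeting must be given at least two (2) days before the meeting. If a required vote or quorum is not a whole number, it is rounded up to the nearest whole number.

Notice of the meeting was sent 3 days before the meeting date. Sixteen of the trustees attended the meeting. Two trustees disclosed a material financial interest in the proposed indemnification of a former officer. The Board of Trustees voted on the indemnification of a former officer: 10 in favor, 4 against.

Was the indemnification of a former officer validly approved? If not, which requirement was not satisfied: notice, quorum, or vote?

Notice: 3 days given; 2 required (3 ≥ 2). Satisfied.
Quorum: 16 present, but the 2 interested trustees do not count, leaving 14. Quorum is 15. Not satisfied.
Vote: the indemnification of a former officer requires three-fifths of the disinterested trustees present (16 − 2 = 14). 3/5 of 14 = 8.40, rounded up to 9, so 9 affirmative votes are needed; 10 voted in favor. Satisfied. (Moot — without a quorum no business can be validly transacted.)

Invalid — quorum requirement not satisfied.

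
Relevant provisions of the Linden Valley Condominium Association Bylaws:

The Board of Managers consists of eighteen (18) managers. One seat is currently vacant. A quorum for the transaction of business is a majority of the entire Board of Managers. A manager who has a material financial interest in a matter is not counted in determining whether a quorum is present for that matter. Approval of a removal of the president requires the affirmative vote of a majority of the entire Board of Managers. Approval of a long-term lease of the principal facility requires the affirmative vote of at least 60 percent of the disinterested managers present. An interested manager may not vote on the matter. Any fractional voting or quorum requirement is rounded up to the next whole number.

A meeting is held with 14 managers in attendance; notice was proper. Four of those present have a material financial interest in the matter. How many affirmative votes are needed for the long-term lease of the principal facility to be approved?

6

The long-term lease of the principal facility requires three-fifths of the disinterested managers present (14 − 4 = 10).
3/5 of 10 = 6.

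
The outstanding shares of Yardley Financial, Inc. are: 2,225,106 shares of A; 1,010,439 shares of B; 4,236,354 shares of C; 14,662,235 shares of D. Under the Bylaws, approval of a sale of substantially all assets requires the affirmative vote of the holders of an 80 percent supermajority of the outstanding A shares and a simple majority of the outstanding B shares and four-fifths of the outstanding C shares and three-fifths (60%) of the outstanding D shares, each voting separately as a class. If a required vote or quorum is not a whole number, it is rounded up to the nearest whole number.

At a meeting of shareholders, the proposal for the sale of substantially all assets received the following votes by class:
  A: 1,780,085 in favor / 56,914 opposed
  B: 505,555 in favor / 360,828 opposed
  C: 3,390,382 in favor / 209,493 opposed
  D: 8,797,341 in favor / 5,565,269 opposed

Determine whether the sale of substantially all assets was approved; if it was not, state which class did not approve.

Approved — every class gave the required vote.

A: 4/5 of 2225106 = 1780084.80, rounded up to 1780085; 1,780,085 required, 1,780,085 in favor — approved.
B: a majority of 1010439 is 505220; 505,220 required, 505,555 in favor — approved.
C: 4/5 of 4236354 = 3389083.20, rounded up to 3389084; 3,389,084 required, 3,390,382 in favor — approved.
D: 3/5 of 14662235 = 8797341; 8,797,341 required, 8,797,341 in favor — approved.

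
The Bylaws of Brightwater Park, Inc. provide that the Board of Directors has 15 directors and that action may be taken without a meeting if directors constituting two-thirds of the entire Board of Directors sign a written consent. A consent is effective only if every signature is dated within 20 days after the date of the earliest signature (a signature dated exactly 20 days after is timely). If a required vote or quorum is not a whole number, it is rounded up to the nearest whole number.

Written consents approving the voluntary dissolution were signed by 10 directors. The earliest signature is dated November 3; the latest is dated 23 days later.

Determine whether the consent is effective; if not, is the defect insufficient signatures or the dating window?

Signatures required: two-thirds of 15 — 2/3 of 15 = 10, so 10 needed; 10 signed. Sufficient.
Dating window: the latest signature is 23 days after the earliest; the limit is 20 days. Outside the window.

Not effective — dating-window requirement not satisfied.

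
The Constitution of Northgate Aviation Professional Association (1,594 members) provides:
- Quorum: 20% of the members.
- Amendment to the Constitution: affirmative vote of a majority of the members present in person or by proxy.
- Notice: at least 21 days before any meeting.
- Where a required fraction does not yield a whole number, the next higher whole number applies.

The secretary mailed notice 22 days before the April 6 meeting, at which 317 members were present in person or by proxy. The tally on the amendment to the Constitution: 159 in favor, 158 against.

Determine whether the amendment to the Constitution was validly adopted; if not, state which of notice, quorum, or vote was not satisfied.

Notice: 22 days given; 21 required. Satisfied.
Quorum: 20% of 1,594 = 318.80, rounded up to 319; 317 present. Not satisfied.
Vote: requires a majority of those present (317); a majority of 317 is 159, so 159 needed; 159 in favor. Satisfied.

Invalid — quorum requirement not satisfied.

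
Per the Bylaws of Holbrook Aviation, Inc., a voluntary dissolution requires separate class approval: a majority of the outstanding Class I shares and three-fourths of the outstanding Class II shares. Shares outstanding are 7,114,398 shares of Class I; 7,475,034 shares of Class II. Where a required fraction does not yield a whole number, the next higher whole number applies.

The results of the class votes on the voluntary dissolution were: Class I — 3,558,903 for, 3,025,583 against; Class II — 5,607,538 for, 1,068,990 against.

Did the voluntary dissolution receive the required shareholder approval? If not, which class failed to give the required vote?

Class I: a majority of 7114398 is 3557200; 3,557,200 required, 3,558,903 in favor — approved.
Class II: 3/4 of 7475034 = 5606275.50, rounded up to 5606276; 5,606,276 required, 5,607,538 in favor — approved.

Approved — every class gave the required vote.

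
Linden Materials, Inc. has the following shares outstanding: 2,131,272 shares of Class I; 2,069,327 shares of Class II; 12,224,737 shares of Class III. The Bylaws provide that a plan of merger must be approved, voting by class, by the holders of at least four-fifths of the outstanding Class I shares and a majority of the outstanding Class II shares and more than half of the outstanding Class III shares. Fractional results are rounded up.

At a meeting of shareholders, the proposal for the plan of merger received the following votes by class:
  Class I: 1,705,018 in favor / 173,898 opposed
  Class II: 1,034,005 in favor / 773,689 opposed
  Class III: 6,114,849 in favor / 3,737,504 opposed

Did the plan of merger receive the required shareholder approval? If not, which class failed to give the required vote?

Class I: 4/5 of 2131272 = 1705017.60, rounded up to 1705018; 1,705,018 required, 1,705,018 in favor — approved.
Class II: a majority of 2069327 is 1034664; 1,034,664 required, 1,034,005 in favor — not approved.
Class III: a majority of 12224737 is 6112369; 6,112,369 required, 6,114,849 in favor — approved.

Not approved — the Class II shares did not give the required vote.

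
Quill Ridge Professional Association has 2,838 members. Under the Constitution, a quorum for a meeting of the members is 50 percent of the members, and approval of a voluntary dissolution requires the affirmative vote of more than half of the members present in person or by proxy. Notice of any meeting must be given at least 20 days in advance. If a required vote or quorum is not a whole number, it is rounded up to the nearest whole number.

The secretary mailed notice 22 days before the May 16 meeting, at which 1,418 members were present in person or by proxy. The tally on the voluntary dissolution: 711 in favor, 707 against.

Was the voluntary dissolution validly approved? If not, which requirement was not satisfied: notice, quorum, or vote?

Invalid — quorum requirement not satisfied.

Notice: 22 days given; 20 required. Satisfied.
Quorum: 50% of 2,838 = 1,419; 1,418 present. Not satisfied.
Vote: requires a majority of those present (1,418); a majority of 1418 is 710, so 710 needed; 711 in favor. Satisfied.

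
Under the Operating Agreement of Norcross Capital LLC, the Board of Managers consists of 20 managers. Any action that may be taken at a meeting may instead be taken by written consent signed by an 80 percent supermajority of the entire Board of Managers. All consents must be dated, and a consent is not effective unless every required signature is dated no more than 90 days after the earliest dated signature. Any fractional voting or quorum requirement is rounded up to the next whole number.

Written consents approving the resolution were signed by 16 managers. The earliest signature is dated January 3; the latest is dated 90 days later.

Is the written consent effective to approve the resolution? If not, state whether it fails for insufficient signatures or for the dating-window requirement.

Signatures required: an 80 percent supermajority of 20 — 4/5 of 20 = 16, so 16 needed; 16 signed. Sufficient.
Dating window: the latest signature is 90 days after the earliest; the limit is 90 days. Within the window.

Effective — both the signature and dating-window requirements are satisfied.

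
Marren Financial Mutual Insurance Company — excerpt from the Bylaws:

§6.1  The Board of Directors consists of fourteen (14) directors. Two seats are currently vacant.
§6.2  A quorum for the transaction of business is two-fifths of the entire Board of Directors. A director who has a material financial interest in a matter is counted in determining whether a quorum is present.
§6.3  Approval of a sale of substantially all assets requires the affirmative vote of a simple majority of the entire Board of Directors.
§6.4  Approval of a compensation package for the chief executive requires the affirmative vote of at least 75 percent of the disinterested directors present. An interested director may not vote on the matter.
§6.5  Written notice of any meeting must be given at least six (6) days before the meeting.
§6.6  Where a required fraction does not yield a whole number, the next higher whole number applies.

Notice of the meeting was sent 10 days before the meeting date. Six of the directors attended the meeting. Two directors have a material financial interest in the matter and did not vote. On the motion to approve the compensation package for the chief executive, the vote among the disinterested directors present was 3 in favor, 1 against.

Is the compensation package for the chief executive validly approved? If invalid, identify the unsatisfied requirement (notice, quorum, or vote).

Valid — all requirements satisfied.

Notice: 10 days given; 6 required (10 ≥ 6). Satisfied.
Quorum: 6 present (interested directors count toward quorum); quorum is 6. Satisfied.
Vote: the compensation package for the chief executive requires three-fourths of the disinterested directors present (6 − 2 = 4). 3/4 of 4 = 3, so 3 affirmative votes are needed; 3 voted in favor. Satisfied.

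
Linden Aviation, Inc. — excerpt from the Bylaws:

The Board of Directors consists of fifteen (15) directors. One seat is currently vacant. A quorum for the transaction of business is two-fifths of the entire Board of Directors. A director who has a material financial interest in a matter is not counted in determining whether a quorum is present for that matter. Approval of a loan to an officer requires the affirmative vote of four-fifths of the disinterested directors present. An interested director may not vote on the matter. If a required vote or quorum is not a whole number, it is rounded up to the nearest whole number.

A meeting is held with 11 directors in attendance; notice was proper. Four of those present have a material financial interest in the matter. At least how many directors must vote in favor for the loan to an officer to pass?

6

The loan to an officer requires four-fifths of the disinterested directors present (11 − 4 = 7).
4/5 of 7 = 5.60, rounded up to 6.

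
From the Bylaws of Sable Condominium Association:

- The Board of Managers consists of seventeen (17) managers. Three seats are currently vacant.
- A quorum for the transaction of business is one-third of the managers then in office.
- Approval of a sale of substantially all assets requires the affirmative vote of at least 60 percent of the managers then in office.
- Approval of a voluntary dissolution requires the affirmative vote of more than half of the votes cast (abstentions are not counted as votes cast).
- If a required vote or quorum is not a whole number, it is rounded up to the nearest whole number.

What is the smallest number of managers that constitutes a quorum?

5

1/3 of 14 = 4.67, rounded up to 5.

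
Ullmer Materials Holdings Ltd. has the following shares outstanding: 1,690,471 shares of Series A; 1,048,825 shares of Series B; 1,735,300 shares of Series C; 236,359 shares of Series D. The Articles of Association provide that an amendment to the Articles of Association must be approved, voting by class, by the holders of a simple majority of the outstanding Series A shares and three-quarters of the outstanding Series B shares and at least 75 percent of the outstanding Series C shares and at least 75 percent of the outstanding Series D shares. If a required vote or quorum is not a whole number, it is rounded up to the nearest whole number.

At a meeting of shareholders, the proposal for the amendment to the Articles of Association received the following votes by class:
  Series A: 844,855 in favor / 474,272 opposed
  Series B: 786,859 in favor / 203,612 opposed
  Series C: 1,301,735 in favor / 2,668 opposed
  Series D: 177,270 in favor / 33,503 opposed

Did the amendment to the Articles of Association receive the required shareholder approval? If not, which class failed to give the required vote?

Series A: a majority of 1690471 is 845236; 845,236 required, 844,855 in favor — not approved.
Series B: 3/4 of 1048825 = 786618.75, rounded up to 786619; 786,619 required, 786,859 in favor — approved.
Series C: 3/4 of 1735300 = 1301475; 1,301,475 required, 1,301,735 in favor — approved.
Series D: 3/4 of 236359 = 177269.25, rounded up to 177270; 177,270 required, 177,270 in favor — approved.

Not approved — the Series A shares did not give the required vote.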